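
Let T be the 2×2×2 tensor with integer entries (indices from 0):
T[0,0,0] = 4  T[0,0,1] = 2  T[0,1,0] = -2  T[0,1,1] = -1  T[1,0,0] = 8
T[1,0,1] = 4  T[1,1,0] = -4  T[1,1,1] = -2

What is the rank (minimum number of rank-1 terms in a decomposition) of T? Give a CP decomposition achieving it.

rank(T) = 1

Lower bound: T ≠ 0 (e.g. T[0,0,0] = 4), so rank(T) ≥ 1.
Upper bound: the mode-1 fibre T[:,0,0] = [4, 8] gives a = [1, 2] (primitive direction); the mode-2 fibre T[0,:,0] = [4, -2] gives b = [2, -1]; then c[k] = T[0,0,k] / (a[0]·b[0]) = [4, 2] / 2 = [2, 1].
Expanding [1, 2] ⊗ [2, -1] ⊗ [2, 1] reproduces all 8 entries of T, so T = [1, 2] ⊗ [2, -1] ⊗ [2, 1] and rank(T) ≤ 1.
These bounds meet, so rank(T) = 1.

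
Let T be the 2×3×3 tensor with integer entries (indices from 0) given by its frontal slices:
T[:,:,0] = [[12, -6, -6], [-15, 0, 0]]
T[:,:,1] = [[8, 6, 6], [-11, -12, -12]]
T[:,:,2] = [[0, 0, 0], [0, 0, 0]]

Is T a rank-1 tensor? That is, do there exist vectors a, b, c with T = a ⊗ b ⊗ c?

No

The mode-3 unfolding of T (rows indexed by k, columns by (i,j) = (0,0), (0,1), (0,2), (1,0), (1,1), (1,2)) is [[12, -6, -6, -15, 0, 0], [8, 6, 6, -11, -12, -12], [0, 0, 0, 0, 0, 0]].
There the 2×2 minor on rows k ∈ {0, 1}, columns (i,j) ∈ {(0,0), (0,1)} is det [[12, -6], [8, 6]] = 120 ≠ 0, so this unfolding has rank ≥ 2; CP rank is at least every unfolding rank, so rank(T) ≥ 2.
In particular rank(T) ≥ 2 > 1, so T is not rank-1.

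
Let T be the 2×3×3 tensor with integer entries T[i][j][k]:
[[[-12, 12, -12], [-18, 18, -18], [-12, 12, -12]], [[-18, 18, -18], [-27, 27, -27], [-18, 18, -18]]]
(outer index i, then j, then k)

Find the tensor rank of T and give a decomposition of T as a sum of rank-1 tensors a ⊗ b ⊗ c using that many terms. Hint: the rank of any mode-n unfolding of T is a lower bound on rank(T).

rank(T) = 1

Lower bound: T ≠ 0 (e.g. T[0,0,0] = -12), so rank(T) ≥ 1.
Upper bound: if T = a ⊗ b ⊗ c then every fibre of T is a multiple of the corresponding factor, so read the factors off the fibres through the nonzero entry T[0,0,0] = -12.
The mode-1 fibre T[:,0,0] = [-12, -18] gives a = (2, 3) (primitive direction); the mode-2 fibre T[0,:,0] = [-12, -18, -12] gives b = (2, 3, 2); then c[k] = T[0,0,k] / (a[0]·b[0]) = [-12, 12, -12] / 4 = (-3, 3, -3).
Expanding (2, 3) ⊗ (2, 3, 2) ⊗ (-3, 3, -3) reproduces all 18 entries of T, so T = (2, 3) ⊗ (2, 3, 2) ⊗ (-3, 3, -3) and rank(T) ≤ 1.
These bounds meet, so rank(T) = 1.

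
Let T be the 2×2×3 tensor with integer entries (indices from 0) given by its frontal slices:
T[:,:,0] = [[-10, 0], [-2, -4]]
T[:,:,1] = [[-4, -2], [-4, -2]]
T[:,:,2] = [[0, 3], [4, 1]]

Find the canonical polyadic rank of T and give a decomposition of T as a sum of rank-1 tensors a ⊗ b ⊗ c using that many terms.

Lower bound: in the mode-3 unfolding of T (rows indexed by k, columns by (i,j)) the 3×3 minor on rows k ∈ {0, 1, 2}, columns (i,j) ∈ {(0,0), (0,1), (1,0)} is det [[-10, 0, -2], [-4, -2, -4], [0, 3, 4]] = -16 ≠ 0, so that unfolding has rank ≥ 3 and hence rank(T) ≥ 3 (CP rank is at least every unfolding rank, though it can be larger).
Upper bound: T is a sum of 3 rank-1 terms, T = [1, -1] ⊗ [2, -1] ⊗ [-2, 0, -1] + [1, 1] ⊗ [1, 0] ⊗ [-2, 0, -2] + [1, 1] ⊗ [2, 1] ⊗ [-2, -2, 2] (one valid choice — decompositions are not unique — normalised so each a, b is primitive with positive first nonzero entry; check it by expanding all entries), so rank(T) ≤ 3.
These bounds meet, so rank(T) = 3.

rank(T) = 3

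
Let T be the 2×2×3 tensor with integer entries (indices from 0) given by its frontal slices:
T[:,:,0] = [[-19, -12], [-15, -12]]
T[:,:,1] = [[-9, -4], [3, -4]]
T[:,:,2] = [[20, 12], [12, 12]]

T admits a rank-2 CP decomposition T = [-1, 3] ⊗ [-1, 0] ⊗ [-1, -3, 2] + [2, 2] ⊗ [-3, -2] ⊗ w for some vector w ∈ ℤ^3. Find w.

Subtract the known terms from T to get the rank-1 residual R = [2, 2] ⊗ [-3, -2] ⊗ w, so R[i,j,k] = a[i]·b[j]·w[k]. Pick indices with nonzero a[0]·b[0] = (2)·(-3) = -6. Only the fibre through (0,0,·) is needed: R[0,0,:] = T[0,0,:] − Σₗ aₗ[0]bₗ[0]cₗ = [-19, -9, 20] − (-1)·(-1)·[-1, -3, 2] = [-18, -6, 18]. Then w[k] = R[0,0,k] / -6 for each k, giving w = [-18, -6, 18] / -6 = [3, 1, -3].

w = [3, 1, -3]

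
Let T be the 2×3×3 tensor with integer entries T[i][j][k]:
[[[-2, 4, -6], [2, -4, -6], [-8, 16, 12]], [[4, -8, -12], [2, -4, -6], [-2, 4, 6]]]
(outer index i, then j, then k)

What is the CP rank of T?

2

Lower bound: the mode-1 unfolding of T (rows indexed by i, columns by (j,k) = (0,0), (0,1), (0,2), (1,0), (1,1), (1,2), (2,0), (2,1), (2,2)) is [[-2, 4, -6, 2, -4, -6, -8, 16, 12], [4, -8, -12, 2, -4, -6, -2, 4, 6]].
There the 2×2 minor on rows i ∈ {0, 1}, columns (j,k) ∈ {(0,0), (0,2)} is det [[-2, -6], [4, -12]] = 48 ≠ 0, so this unfolding has rank ≥ 2; CP rank is at least every unfolding rank, so rank(T) ≥ 2. (This is only a lower bound: in general the CP rank may exceed every unfolding rank, so we still need to exhibit 2 rank-1 terms summing to T.)
Upper bound — finding two terms. Write S_k = T[:,:,k] for the frontal slices: S₀ = [[-2, 2, -8], [4, 2, -2]], S₁ = [[4, -4, 16], [-8, -4, 4]], S₂ = [[-6, -6, 12], [-12, -6, 6]].
If T = a₁ ⊗ b₁ ⊗ c₁ + a₂ ⊗ b₂ ⊗ c₂ then each S_k = c₁[k]·a₁b₁ᵀ + c₂[k]·a₂b₂ᵀ. S₀ and S₂ are linearly independent, so a₁b₁ᵀ and a₂b₂ᵀ must span the same plane of matrices: they are the rank-1 matrices of the form x·S₀ + y·S₂.
The 2×2 minor of x·S₀ + y·S₂ on rows {0,1}, columns {0,1} is −12·x² + 48·xy − 36·y² = (-12)·(x − 3·y)(x − y), vanishing at (x:y) = (3:1) and (1:1).
M₁ = 3·S₀ + S₂ = [[-12, 0, -12], [0, 0, 0]] = (-12)·(1, 0)(1, 0, 1)ᵀ and M₂ = S₀ + S₂ = [[-8, -4, 4], [-8, -4, 4]] = (-4)·(1, 1)(2, 1, -1)ᵀ, so take a₁ = (1, 0), b₁ = (1, 0, 1), a₂ = (1, 1), b₂ = (2, 1, -1).
Each slice is an integer combination of E₁ = a₁b₁ᵀ and E₂ = a₂b₂ᵀ: S₀ = −6·E₁ + 2·E₂, S₁ = 12·E₁ − 4·E₂, S₂ = 6·E₁ − 6·E₂; reading off coefficients, c₁ = (-6, 12, 6) and c₂ = (2, -4, -6).
Hence T = (1, 0) ⊗ (1, 0, 1) ⊗ (-6, 12, 6) + (1, 1) ⊗ (2, 1, -1) ⊗ (2, -4, -6), so rank(T) ≤ 2.
These bounds meet, so rank(T) = 2.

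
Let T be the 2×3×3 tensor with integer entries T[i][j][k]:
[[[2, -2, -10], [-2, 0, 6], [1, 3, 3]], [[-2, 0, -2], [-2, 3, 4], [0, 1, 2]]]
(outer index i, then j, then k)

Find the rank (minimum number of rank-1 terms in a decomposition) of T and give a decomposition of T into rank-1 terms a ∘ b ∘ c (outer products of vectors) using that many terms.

rank(T) = 3

Lower bound: the mode-3 unfolding of T (rows indexed by k, columns by (i,j) = (0,0), (0,1), (0,2), (1,0), (1,1), (1,2)) is [[2, -2, 1, -2, -2, 0], [-2, 0, 3, 0, 3, 1], [-10, 6, 3, -2, 4, 2]].
There the 3×3 minor on rows k ∈ {0, 1, 2}, columns (i,j) ∈ {(0,0), (0,1), (1,0)} is det [[2, -2, -2], [-2, 0, 0], [-10, 6, -2]] = 32 ≠ 0, so this unfolding has rank ≥ 3; CP rank is at least every unfolding rank, so rank(T) ≥ 3. (Flattening ranks never certify an upper bound on CP rank; for that we must actually write T with 3 rank-1 terms.)
Upper bound: T is a sum of 3 rank-1 terms, T = [0, 1] ∘ [1, 1, 0] ∘ [-2, 2, 2] + [1, 0] ∘ [2, -2, 1] ∘ [1, 1, -1] + [2, 1] ∘ [2, -1, -1] ∘ [0, -1, -2] (one valid choice — decompositions are not unique — normalised so each a, b is primitive with positive first nonzero entry; check it by expanding all entries), so rank(T) ≤ 3.
These bounds meet, so rank(T) = 3.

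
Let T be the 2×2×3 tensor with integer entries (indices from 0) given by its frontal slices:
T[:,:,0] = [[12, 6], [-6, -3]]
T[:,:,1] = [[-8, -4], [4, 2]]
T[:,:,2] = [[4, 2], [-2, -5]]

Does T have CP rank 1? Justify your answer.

The mode-1 unfolding of T (rows indexed by i, columns by (j,k) = (0,0), (0,1), (0,2), (1,0), (1,1), (1,2)) is [[12, -8, 4, 6, -4, 2], [-6, 4, -2, -3, 2, -5]].
There the 2×2 minor on rows i ∈ {0, 1}, columns (j,k) ∈ {(0,0), (1,2)} is det [[12, 2], [-6, -5]] = -48 ≠ 0, so this unfolding has rank ≥ 2; CP rank is at least every unfolding rank, so rank(T) ≥ 2.
In particular rank(T) ≥ 2 > 1, so T is not rank-1.

No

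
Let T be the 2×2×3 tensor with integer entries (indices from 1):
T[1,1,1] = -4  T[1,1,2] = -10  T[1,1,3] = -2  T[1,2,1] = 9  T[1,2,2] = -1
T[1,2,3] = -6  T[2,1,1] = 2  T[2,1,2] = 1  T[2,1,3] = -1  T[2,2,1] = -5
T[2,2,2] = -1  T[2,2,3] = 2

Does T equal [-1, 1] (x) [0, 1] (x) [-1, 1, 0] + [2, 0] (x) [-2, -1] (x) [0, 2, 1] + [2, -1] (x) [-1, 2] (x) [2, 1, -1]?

Yes

Reconstruct entrywise from the claimed factors. For example, T[2,1,2] = 1 and Σₗ aₗ[2]bₗ[1]cₗ[2] = (1)·(0)·(1) + (0)·(-2)·(2) + (-1)·(-1)·(1) = 1; checking all 12 entries, every one matches. The claim holds.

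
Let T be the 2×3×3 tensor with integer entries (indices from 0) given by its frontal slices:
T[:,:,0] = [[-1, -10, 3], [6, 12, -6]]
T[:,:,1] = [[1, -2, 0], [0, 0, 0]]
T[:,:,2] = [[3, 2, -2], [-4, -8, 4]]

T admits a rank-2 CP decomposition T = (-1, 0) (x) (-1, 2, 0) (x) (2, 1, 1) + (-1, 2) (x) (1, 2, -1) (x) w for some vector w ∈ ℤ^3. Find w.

Subtract the known terms from T to get the rank-1 residual R = (-1, 2) (x) (1, 2, -1) (x) w, so R[i,j,k] = a[i]·b[j]·w[k]. Pick indices with nonzero a[0]·b[0] = (-1)·(1) = -1. Only the fibre through (0,0,·) is needed: R[0,0,:] = T[0,0,:] − Σₗ aₗ[0]bₗ[0]cₗ = [-1, 1, 3] − (-1)·(-1)·(2, 1, 1) = [-3, 0, 2]. Then w[k] = R[0,0,k] / -1 for each k, giving w = [-3, 0, 2] / -1 = (3, 0, -2).

w = (3, 0, -2)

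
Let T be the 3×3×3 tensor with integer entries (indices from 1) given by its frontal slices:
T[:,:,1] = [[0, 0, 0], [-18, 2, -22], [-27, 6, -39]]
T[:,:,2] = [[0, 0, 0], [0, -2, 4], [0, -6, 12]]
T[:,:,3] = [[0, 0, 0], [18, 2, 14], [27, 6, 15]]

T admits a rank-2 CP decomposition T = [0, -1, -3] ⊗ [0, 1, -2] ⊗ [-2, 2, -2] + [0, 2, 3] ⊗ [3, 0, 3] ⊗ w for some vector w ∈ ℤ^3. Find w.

w = [-3, 0, 3]

Subtract the known terms from T to get the rank-1 residual R = [0, 2, 3] ⊗ [3, 0, 3] ⊗ w, so R[i,j,k] = a[i]·b[j]·w[k]. Pick indices with nonzero a[2]·b[1] = (2)·(3) = 6. Only the fibre through (2,1,·) is needed: R[2,1,:] = T[2,1,:] − Σₗ aₗ[2]bₗ[1]cₗ = [-18, 0, 18] − (-1)·(0)·[-2, 2, -2] = [-18, 0, 18]. Then w[k] = R[2,1,k] / 6 for each k, giving w = [-18, 0, 18] / 6 = [-3, 0, 3].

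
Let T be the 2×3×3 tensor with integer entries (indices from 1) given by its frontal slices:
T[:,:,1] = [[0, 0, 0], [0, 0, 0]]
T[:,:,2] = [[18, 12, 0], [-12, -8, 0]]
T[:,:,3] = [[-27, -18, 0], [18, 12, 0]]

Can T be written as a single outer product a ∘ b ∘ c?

Yes

If T = a ∘ b ∘ c then every fibre of T is a multiple of the corresponding factor, so read the factors off the fibres through the nonzero entry T[1,1,2] = 18.
The mode-1 fibre T[:,1,2] = [18, -12] gives a = (3, -2) (primitive direction); the mode-2 fibre T[1,:,2] = [18, 12, 0] gives b = (3, 2, 0); then c[k] = T[1,1,k] / (a[1]·b[1]) = [0, 18, -27] / 9 = (0, 2, -3).
Expanding (3, -2) ∘ (3, 2, 0) ∘ (0, 2, -3) reproduces all 18 entries of T, so T = (3, -2) ∘ (3, 2, 0) ∘ (0, 2, -3) and rank(T) ≤ 1.
Equivalently every frontal slice T[:,:,k] is c[k] times the rank-1 matrix (3, -2) ∘ (3, 2, 0). So T has rank 1 (it is nonzero).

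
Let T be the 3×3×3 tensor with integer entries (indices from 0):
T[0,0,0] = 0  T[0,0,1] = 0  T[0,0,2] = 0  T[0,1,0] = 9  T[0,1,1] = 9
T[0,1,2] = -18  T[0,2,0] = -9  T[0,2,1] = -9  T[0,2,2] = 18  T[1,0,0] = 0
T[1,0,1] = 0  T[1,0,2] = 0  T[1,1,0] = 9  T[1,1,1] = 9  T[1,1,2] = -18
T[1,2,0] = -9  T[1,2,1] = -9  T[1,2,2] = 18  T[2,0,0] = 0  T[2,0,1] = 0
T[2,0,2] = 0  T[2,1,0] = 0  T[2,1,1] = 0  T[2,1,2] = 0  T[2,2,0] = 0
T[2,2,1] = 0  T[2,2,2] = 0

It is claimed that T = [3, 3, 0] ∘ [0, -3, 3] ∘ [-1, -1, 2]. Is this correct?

Reconstruct entrywise from the claimed factors. For example, T[2,1,1] = 0 and Σₗ aₗ[2]bₗ[1]cₗ[1] = (0)·(-3)·(-1) = 0; checking all 27 entries, every one matches. The claim holds.

Yes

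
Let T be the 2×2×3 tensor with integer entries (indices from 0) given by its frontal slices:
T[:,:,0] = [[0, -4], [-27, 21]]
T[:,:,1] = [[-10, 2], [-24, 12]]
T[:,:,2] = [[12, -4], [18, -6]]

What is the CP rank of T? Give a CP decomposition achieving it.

rank(T) = 2

Lower bound: the mode-2 unfolding of T (rows indexed by j, columns by (i,k) = (0,0), (0,1), (0,2), (1,0), (1,1), (1,2)) is [[0, -10, 12, -27, -24, 18], [-4, 2, -4, 21, 12, -6]].
There the 2×2 minor on rows j ∈ {0, 1}, columns (i,k) ∈ {(0,0), (0,1)} is det [[0, -10], [-4, 2]] = -40 ≠ 0, so this unfolding has rank ≥ 2; CP rank is at least every unfolding rank, so rank(T) ≥ 2. (Flattening ranks never certify an upper bound on CP rank; for that we must actually write T with 2 rank-1 terms.)
Upper bound — finding two terms. Write S_k = T[:,:,k] for the frontal slices: S₀ = [[0, -4], [-27, 21]], S₁ = [[-10, 2], [-24, 12]], S₂ = [[12, -4], [18, -6]].
If T = a₁ ⊗ b₁ ⊗ c₁ + a₂ ⊗ b₂ ⊗ c₂ then each S_k = c₁[k]·a₁b₁ᵀ + c₂[k]·a₂b₂ᵀ. S₀ and S₁ are linearly independent, so a₁b₁ᵀ and a₂b₂ᵀ must span the same plane of matrices: they are the rank-1 matrices of the form x·S₀ + y·S₁.
det(x·S₀ + y·S₁) is −108·x² − 252·xy − 72·y² = (-36)·(x + 2·y)(3·x + y), vanishing at (x:y) = (2:-1) and (1:-3).
M₁ = 2·S₀ − S₁ = [[10, -10], [-30, 30]] = 10·[1, -3][1, -1]ᵀ and M₂ = S₀ − 3·S₁ = [[30, -10], [45, -15]] = 5·[2, 3][3, -1]ᵀ, so take a₁ = [1, -3], b₁ = [1, -1], a₂ = [2, 3], b₂ = [3, -1].
Each slice is an integer combination of E₁ = a₁b₁ᵀ and E₂ = a₂b₂ᵀ: S₀ = 6·E₁ − E₂, S₁ = 2·E₁ − 2·E₂, S₂ = 2·E₂; reading off coefficients, c₁ = [6, 2, 0] and c₂ = [-1, -2, 2].
Hence T = [1, -3] ⊗ [1, -1] ⊗ [6, 2, 0] + [2, 3] ⊗ [3, -1] ⊗ [-1, -2, 2], so rank(T) ≤ 2.
These bounds meet, so rank(T) = 2.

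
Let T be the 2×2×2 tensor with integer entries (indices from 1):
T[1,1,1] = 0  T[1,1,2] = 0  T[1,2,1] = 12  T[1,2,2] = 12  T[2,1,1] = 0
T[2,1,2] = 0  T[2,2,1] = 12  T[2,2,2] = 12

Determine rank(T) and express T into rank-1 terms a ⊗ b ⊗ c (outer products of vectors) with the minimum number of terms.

Lower bound: T ≠ 0 (e.g. T[1,2,1] = 12), so rank(T) ≥ 1.
Upper bound: the mode-1 fibre T[:,2,1] = [12, 12] gives a = [1, 1] (primitive direction); the mode-2 fibre T[1,:,1] = [0, 12] gives b = [0, 1]; then c[k] = T[1,2,k] / (a[1]·b[2]) = [12, 12] / 1 = [12, 12].
Expanding [1, 1] ⊗ [0, 1] ⊗ [12, 12] reproduces all 8 entries of T, so T = [1, 1] ⊗ [0, 1] ⊗ [12, 12] and rank(T) ≤ 1.
These bounds meet, so rank(T) = 1.

rank(T) = 1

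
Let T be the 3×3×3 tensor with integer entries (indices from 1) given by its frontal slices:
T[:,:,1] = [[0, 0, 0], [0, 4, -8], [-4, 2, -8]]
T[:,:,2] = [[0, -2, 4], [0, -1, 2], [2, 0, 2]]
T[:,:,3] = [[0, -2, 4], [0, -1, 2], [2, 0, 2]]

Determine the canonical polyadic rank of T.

Lower bound: in the mode-1 unfolding of T (rows indexed by i, columns by (j,k)) the 3×3 minor on rows i ∈ {1, 2, 3}, columns (j,k) ∈ {(1,1), (2,1), (2,2)} is det [[0, 0, -2], [0, 4, -1], [-4, 2, 0]] = -32 ≠ 0, so that unfolding has rank ≥ 3 and hence rank(T) ≥ 3 (CP rank is at least every unfolding rank, though it can be larger).
Upper bound: T is a sum of 3 rank-1 terms, T = [0, 0, 1] ⊗ [1, 0, 1] ⊗ [-4, 2, 2] + [2, -1, -1] ⊗ [0, 1, -2] ⊗ [-2, 0, 0] + [2, 1, 0] ⊗ [0, 1, -2] ⊗ [2, -1, -1] (one valid choice — decompositions are not unique — normalised so each a, b is primitive with positive first nonzero entry; check it by expanding all entries), so rank(T) ≤ 3.
These bounds meet, so rank(T) = 3.

3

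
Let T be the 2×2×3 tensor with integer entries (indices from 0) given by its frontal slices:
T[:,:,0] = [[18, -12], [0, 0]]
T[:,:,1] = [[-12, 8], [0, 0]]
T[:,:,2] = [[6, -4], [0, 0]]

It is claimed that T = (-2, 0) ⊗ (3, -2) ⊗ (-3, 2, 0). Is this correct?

Reconstruct entry (0,0,2) from the claimed factors: Σₗ aₗ[0]bₗ[0]cₗ[2] = (-2)·(3)·(0) = 0, but T[0,0,2] = 6. The claim is false.

No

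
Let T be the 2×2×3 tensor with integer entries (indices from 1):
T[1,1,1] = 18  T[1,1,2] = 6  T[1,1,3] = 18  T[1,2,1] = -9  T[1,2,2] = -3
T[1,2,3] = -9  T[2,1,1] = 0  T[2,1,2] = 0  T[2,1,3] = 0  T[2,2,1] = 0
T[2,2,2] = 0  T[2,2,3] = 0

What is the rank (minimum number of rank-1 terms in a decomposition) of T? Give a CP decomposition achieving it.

Lower bound: T ≠ 0 (e.g. T[1,1,1] = 18), so rank(T) ≥ 1.
Upper bound: the mode-1 fibre T[:,1,1] = [18, 0] gives a = [1, 0] (primitive direction); the mode-2 fibre T[1,:,1] = [18, -9] gives b = [2, -1]; then c[k] = T[1,1,k] / (a[1]·b[1]) = [18, 6, 18] / 2 = [9, 3, 9].
Expanding [1, 0] (x) [2, -1] (x) [9, 3, 9] reproduces all 12 entries of T, so T = [1, 0] (x) [2, -1] (x) [9, 3, 9] and rank(T) ≤ 1.
These bounds meet, so rank(T) = 1.

rank(T) = 1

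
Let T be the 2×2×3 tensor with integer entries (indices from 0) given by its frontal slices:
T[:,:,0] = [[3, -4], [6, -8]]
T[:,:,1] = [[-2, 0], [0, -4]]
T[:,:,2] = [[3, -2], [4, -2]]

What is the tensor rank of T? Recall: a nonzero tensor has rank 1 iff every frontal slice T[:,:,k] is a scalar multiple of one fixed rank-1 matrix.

Lower bound: in the mode-3 unfolding of T (rows indexed by k, columns by (i,j)) the 3×3 minor on rows k ∈ {0, 1, 2}, columns (i,j) ∈ {(0,0), (0,1), (1,0)} is det [[3, -4, 6], [-2, 0, 0], [3, -2, 4]] = -8 ≠ 0, so that unfolding has rank ≥ 3 and hence rank(T) ≥ 3 (CP rank is at least every unfolding rank, though it can be larger).
Upper bound: T is a sum of 3 rank-1 terms, T = [0, 1] ∘ [1, -1] ∘ [2, 0, 2] + [1, 1] ∘ [1, -1] ∘ [2, -4, 4] + [1, 2] ∘ [1, -2] ∘ [1, 2, -1] (one valid choice — decompositions are not unique — normalised so each a, b is primitive with positive first nonzero entry; check it by expanding all entries), so rank(T) ≤ 3.
These bounds meet, so rank(T) = 3.

3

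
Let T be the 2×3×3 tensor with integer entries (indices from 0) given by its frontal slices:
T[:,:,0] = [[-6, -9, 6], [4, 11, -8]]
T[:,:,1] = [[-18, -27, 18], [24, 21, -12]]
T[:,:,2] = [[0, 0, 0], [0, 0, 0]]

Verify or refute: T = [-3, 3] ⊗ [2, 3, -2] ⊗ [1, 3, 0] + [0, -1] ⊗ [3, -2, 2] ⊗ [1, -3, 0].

No

Reconstruct entry (1,0,0) from the claimed factors: Σₗ aₗ[1]bₗ[0]cₗ[0] = (3)·(2)·(1) + (-1)·(3)·(1) = 3, but T[1,0,0] = 4. The claim is false.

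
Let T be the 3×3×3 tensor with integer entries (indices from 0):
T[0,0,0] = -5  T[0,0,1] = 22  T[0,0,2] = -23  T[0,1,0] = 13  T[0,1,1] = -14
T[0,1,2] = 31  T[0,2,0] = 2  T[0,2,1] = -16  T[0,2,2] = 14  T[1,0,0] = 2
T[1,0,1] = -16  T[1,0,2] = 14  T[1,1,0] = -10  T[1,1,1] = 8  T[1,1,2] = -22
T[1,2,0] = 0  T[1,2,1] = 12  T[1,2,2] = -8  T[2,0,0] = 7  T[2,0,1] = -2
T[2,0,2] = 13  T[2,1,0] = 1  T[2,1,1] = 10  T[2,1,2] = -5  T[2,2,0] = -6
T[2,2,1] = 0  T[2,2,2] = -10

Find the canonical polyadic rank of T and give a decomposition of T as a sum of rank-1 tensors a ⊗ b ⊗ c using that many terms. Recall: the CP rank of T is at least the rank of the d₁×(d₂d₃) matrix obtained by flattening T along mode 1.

rank(T) = 2

Lower bound: the mode-1 unfolding of T (rows indexed by i, columns by (j,k) = (0,0), (0,1), (0,2), (1,0), (1,1), (1,2), (2,0), (2,1), (2,2)) is [[-5, 22, -23, 13, -14, 31, 2, -16, 14], [2, -16, 14, -10, 8, -22, 0, 12, -8], [7, -2, 13, 1, 10, -5, -6, 0, -10]].
There the 2×2 minor on rows i ∈ {0, 1}, columns (j,k) ∈ {(0,0), (0,1)} is det [[-5, 22], [2, -16]] = 36 ≠ 0, so this unfolding has rank ≥ 2; CP rank is at least every unfolding rank, so rank(T) ≥ 2. (Flattening ranks never certify an upper bound on CP rank; for that we must actually write T with 2 rank-1 terms.)
Upper bound — finding two terms. Write S_k = T[:,:,k] for the frontal slices: S₀ = [[-5, 13, 2], [2, -10, 0], [7, 1, -6]], S₁ = [[22, -14, -16], [-16, 8, 12], [-2, 10, 0]], S₂ = [[-23, 31, 14], [14, -22, -8], [13, -5, -10]].
If T = a₁ ⊗ b₁ ⊗ c₁ + a₂ ⊗ b₂ ⊗ c₂ then each S_k = c₁[k]·a₁b₁ᵀ + c₂[k]·a₂b₂ᵀ. S₀ and S₁ are linearly independent, so a₁b₁ᵀ and a₂b₂ᵀ must span the same plane of matrices: they are the rank-1 matrices of the form x·S₀ + y·S₁.
The 2×2 minor of x·S₀ + y·S₁ on rows {0,1}, columns {0,1} is 24·x² − 24·xy − 48·y² = 24·(x − 2·y)(x + y), vanishing at (x:y) = (2:1) and (1:-1).
M₁ = 2·S₀ + S₁ = [[12, 12, -12], [-12, -12, 12], [12, 12, -12]] = 12·(1, -1, 1)(1, 1, -1)ᵀ and M₂ = S₀ − S₁ = [[-27, 27, 18], [18, -18, -12], [9, -9, -6]] = (-3)·(3, -2, -1)(3, -3, -2)ᵀ, so take a₁ = (1, -1, 1), b₁ = (1, 1, -1), a₂ = (3, -2, -1), b₂ = (3, -3, -2).
Each slice is an integer combination of E₁ = a₁b₁ᵀ and E₂ = a₂b₂ᵀ: S₀ = 4·E₁ − E₂, S₁ = 4·E₁ + 2·E₂, S₂ = 4·E₁ − 3·E₂; reading off coefficients, c₁ = (4, 4, 4) and c₂ = (-1, 2, -3).
Hence T = (1, -1, 1) ⊗ (1, 1, -1) ⊗ (4, 4, 4) + (3, -2, -1) ⊗ (3, -3, -2) ⊗ (-1, 2, -3), so rank(T) ≤ 2.
These bounds meet, so rank(T) = 2.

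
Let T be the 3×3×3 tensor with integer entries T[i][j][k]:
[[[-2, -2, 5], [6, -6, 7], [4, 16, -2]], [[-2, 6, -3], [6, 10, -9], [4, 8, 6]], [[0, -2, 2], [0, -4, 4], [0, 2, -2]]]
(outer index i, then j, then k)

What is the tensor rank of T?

Lower bound: the mode-2 unfolding of T (rows indexed by j, columns by (i,k) = (0,0), (0,1), (0,2), (1,0), (1,1), (1,2), (2,0), (2,1), (2,2)) is [[-2, -2, 5, -2, 6, -3, 0, -2, 2], [6, -6, 7, 6, 10, -9, 0, -4, 4], [4, 16, -2, 4, 8, 6, 0, 2, -2]].
There the 3×3 minor on rows j ∈ {0, 1, 2}, columns (i,k) ∈ {(0,0), (0,1), (0,2)} is det [[-2, -2, 5], [6, -6, 7], [4, 16, -2]] = 720 ≠ 0, so this unfolding has rank ≥ 3; CP rank is at least every unfolding rank, so rank(T) ≥ 3. (This is only a lower bound: in general the CP rank may exceed every unfolding rank, so we still need to exhibit 3 rank-1 terms summing to T.)
Upper bound: T is a sum of 3 rank-1 terms, T = (1, 1, 0) ⊗ (0, 1, 2) ⊗ (4, 4, 0) + (1, 1, 0) ⊗ (1, -1, 2) ⊗ (-2, 2, 1) + (2, -2, 1) ⊗ (1, 2, -1) ⊗ (0, -2, 2) (written with every a and b primitive with positive leading entry and the scale carried by c; CP decompositions are not unique, and this one is verified by expanding entrywise), so rank(T) ≤ 3.
These bounds meet, so rank(T) = 3.
Check entry T[2,1,2] = 4: (0)·(1)·(0) + (0)·(-1)·(1) + (1)·(2)·(2) = 4.

3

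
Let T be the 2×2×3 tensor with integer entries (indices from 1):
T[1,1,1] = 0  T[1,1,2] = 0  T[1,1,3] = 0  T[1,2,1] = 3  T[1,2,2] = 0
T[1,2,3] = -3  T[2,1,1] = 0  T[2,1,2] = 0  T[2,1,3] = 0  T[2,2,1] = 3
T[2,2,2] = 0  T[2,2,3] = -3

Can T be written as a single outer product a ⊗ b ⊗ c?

If T = a ⊗ b ⊗ c then every fibre of T is a multiple of the corresponding factor, so read the factors off the fibres through the nonzero entry T[1,2,1] = 3.
The mode-1 fibre T[:,2,1] = [3, 3] gives a = [1, 1] (primitive direction); the mode-2 fibre T[1,:,1] = [0, 3] gives b = [0, 1]; then c[k] = T[1,2,k] / (a[1]·b[2]) = [3, 0, -3] / 1 = [3, 0, -3].
Expanding [1, 1] ⊗ [0, 1] ⊗ [3, 0, -3] reproduces all 12 entries of T, so T = [1, 1] ⊗ [0, 1] ⊗ [3, 0, -3] and rank(T) ≤ 1.
Equivalently every frontal slice T[:,:,k] is c[k] times the rank-1 matrix [1, 1] ⊗ [0, 1]. So T has rank 1 (it is nonzero).

Yes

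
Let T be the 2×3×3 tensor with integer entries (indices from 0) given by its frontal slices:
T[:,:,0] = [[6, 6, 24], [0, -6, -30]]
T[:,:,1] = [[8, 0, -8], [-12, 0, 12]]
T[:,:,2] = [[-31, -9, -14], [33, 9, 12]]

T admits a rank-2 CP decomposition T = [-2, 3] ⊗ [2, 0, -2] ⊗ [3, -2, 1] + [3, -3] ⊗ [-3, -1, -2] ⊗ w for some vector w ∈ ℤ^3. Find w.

Subtract the known terms from T to get the rank-1 residual R = [3, -3] ⊗ [-3, -1, -2] ⊗ w, so R[i,j,k] = a[i]·b[j]·w[k]. Pick indices with nonzero a[0]·b[0] = (3)·(-3) = -9. Only the fibre through (0,0,·) is needed: R[0,0,:] = T[0,0,:] − Σₗ aₗ[0]bₗ[0]cₗ = [6, 8, -31] − (-2)·(2)·[3, -2, 1] = [18, 0, -27]. Then w[k] = R[0,0,k] / -9 for each k, giving w = [18, 0, -27] / -9 = [-2, 0, 3].

w = [-2, 0, 3]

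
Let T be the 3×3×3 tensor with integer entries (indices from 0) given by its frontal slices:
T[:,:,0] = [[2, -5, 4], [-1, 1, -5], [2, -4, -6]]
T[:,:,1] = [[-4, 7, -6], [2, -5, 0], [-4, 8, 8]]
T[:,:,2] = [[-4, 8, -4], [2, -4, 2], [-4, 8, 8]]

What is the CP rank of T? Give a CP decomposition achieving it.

Lower bound: the mode-1 unfolding of T (rows indexed by i, columns by (j,k) = (0,0), (0,1), (0,2), (1,0), (1,1), (1,2), (2,0), (2,1), (2,2)) is [[2, -4, -4, -5, 7, 8, 4, -6, -4], [-1, 2, 2, 1, -5, -4, -5, 0, 2], [2, -4, -4, -4, 8, 8, -6, 8, 8]].
There the 3×3 minor on rows i ∈ {0, 1, 2}, columns (j,k) ∈ {(0,0), (1,0), (2,0)} is det [[2, -5, 4], [-1, 1, -5], [2, -4, -6]] = 36 ≠ 0, so this unfolding has rank ≥ 3; CP rank is at least every unfolding rank, so rank(T) ≥ 3. (This is only a lower bound: in general the CP rank may exceed every unfolding rank, so we still need to exhibit 3 rank-1 terms summing to T.)
Upper bound: T is a sum of 3 rank-1 terms, T = (1, 1, 0) ⊗ (0, 1, 2) ⊗ (-1, -1, 0) + (2, -1, -1) ⊗ (0, 0, 1) ⊗ (4, -4, -4) + (2, -1, 2) ⊗ (1, -2, -1) ⊗ (1, -2, -2) (written with every a and b primitive with positive leading entry and the scale carried by c; CP decompositions are not unique, and this one is verified by expanding entrywise), so rank(T) ≤ 3.
These bounds meet, so rank(T) = 3.
Check entry T[1,0,2] = 2: (1)·(0)·(0) + (-1)·(0)·(-4) + (-1)·(1)·(-2) = 2.

rank(T) = 3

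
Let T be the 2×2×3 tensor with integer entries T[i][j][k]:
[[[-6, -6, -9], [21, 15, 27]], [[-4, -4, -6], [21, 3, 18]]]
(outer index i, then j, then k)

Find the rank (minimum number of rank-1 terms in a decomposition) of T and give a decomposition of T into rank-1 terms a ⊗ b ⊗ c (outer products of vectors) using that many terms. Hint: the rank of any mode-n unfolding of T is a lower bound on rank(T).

rank(T) = 2

Lower bound: the mode-1 unfolding of T (rows indexed by i, columns by (j,k) = (0,0), (0,1), (0,2), (1,0), (1,1), (1,2)) is [[-6, -6, -9, 21, 15, 27], [-4, -4, -6, 21, 3, 18]].
There the 2×2 minor on rows i ∈ {0, 1}, columns (j,k) ∈ {(0,0), (1,0)} is det [[-6, 21], [-4, 21]] = -42 ≠ 0, so this unfolding has rank ≥ 2; CP rank is at least every unfolding rank, so rank(T) ≥ 2. (Flattening ranks never certify an upper bound on CP rank; for that we must actually write T with 2 rank-1 terms.)
Upper bound — finding two terms. Write S_k = T[:,:,k] for the frontal slices: S₀ = [[-6, 21], [-4, 21]], S₁ = [[-6, 15], [-4, 3]], S₂ = [[-9, 27], [-6, 18]].
If T = a₁ ⊗ b₁ ⊗ c₁ + a₂ ⊗ b₂ ⊗ c₂ then each S_k = c₁[k]·a₁b₁ᵀ + c₂[k]·a₂b₂ᵀ. S₀ and S₁ are linearly independent, so a₁b₁ᵀ and a₂b₂ᵀ must span the same plane of matrices: they are the rank-1 matrices of the form x·S₀ + y·S₁.
det(x·S₀ + y·S₁) is −42·x² + 42·y² = (-42)·(x − y)(x + y), vanishing at (x:y) = (1:1) and (1:-1).
M₁ = S₀ + S₁ = [[-12, 36], [-8, 24]] = (-4)·[3, 2][1, -3]ᵀ and M₂ = S₀ − S₁ = [[0, 6], [0, 18]] = 6·[1, 3][0, 1]ᵀ, so take a₁ = [3, 2], b₁ = [1, -3], a₂ = [1, 3], b₂ = [0, 1].
Each slice is an integer combination of E₁ = a₁b₁ᵀ and E₂ = a₂b₂ᵀ: S₀ = −2·E₁ + 3·E₂, S₁ = −2·E₁ − 3·E₂, S₂ = −3·E₁; reading off coefficients, c₁ = [-2, -2, -3] and c₂ = [3, -3, 0].
Hence T = [3, 2] ⊗ [1, -3] ⊗ [-2, -2, -3] + [1, 3] ⊗ [0, 1] ⊗ [3, -3, 0], so rank(T) ≤ 2.
These bounds meet, so rank(T) = 2.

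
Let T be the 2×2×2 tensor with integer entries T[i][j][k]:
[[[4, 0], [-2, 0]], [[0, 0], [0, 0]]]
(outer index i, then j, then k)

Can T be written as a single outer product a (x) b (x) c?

If T = a (x) b (x) c then every fibre of T is a multiple of the corresponding factor, so read the factors off the fibres through the nonzero entry T[0,0,0] = 4.
The mode-1 fibre T[:,0,0] = [4, 0] gives a = [1, 0] (primitive direction); the mode-2 fibre T[0,:,0] = [4, -2] gives b = [2, -1]; then c[k] = T[0,0,k] / (a[0]·b[0]) = [4, 0] / 2 = [2, 0].
Expanding [1, 0] (x) [2, -1] (x) [2, 0] reproduces all 8 entries of T, so T = [1, 0] (x) [2, -1] (x) [2, 0] and rank(T) ≤ 1.
Equivalently every frontal slice T[:,:,k] is c[k] times the rank-1 matrix [1, 0] (x) [2, -1]. So T has rank 1 (it is nonzero).

Yes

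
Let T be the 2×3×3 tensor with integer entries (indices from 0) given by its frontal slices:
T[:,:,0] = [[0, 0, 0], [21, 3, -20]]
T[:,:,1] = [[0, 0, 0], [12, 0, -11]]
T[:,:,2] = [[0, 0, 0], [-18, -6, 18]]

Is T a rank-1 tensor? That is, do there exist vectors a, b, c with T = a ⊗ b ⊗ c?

No

The mode-3 unfolding of T (rows indexed by k, columns by (i,j) = (0,0), (0,1), (0,2), (1,0), (1,1), (1,2)) is [[0, 0, 0, 21, 3, -20], [0, 0, 0, 12, 0, -11], [0, 0, 0, -18, -6, 18]].
There the 2×2 minor on rows k ∈ {0, 1}, columns (i,j) ∈ {(1,0), (1,1)} is det [[21, 3], [12, 0]] = -36 ≠ 0, so this unfolding has rank ≥ 2; CP rank is at least every unfolding rank, so rank(T) ≥ 2.
In particular rank(T) ≥ 2 > 1, so T is not rank-1.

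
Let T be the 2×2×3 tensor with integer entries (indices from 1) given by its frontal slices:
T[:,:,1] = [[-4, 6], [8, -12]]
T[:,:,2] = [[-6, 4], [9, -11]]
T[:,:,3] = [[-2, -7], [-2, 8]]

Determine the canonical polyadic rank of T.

2

Lower bound: the mode-1 unfolding of T (rows indexed by i, columns by (j,k) = (1,1), (1,2), (1,3), (2,1), (2,2), (2,3)) is [[-4, -6, -2, 6, 4, -7], [8, 9, -2, -12, -11, 8]].
There the 2×2 minor on rows i ∈ {1, 2}, columns (j,k) ∈ {(1,1), (1,2)} is det [[-4, -6], [8, 9]] = 12 ≠ 0, so this unfolding has rank ≥ 2; CP rank is at least every unfolding rank, so rank(T) ≥ 2. (Flattening ranks never certify an upper bound on CP rank; for that we must actually write T with 2 rank-1 terms.)
Upper bound — finding two terms. Write S_k = T[:,:,k] for the frontal slices: S₁ = [[-4, 6], [8, -12]], S₂ = [[-6, 4], [9, -11]], S₃ = [[-2, -7], [-2, 8]].
If T = a₁ ⊗ b₁ ⊗ c₁ + a₂ ⊗ b₂ ⊗ c₂ then each S_k = c₁[k]·a₁b₁ᵀ + c₂[k]·a₂b₂ᵀ. S₁ and S₂ are linearly independent, so a₁b₁ᵀ and a₂b₂ᵀ must span the same plane of matrices: they are the rank-1 matrices of the form x·S₁ + y·S₂.
det(x·S₁ + y·S₂) is 30·xy + 30·y² = 30·(y)(x + y), vanishing at (x:y) = (1:0) and (1:-1).
M₁ = S₁ = [[-4, 6], [8, -12]] = (-2)·[1, -2][2, -3]ᵀ and M₂ = S₁ − S₂ = [[2, 2], [-1, -1]] = [2, -1][1, 1]ᵀ, so take a₁ = [1, -2], b₁ = [2, -3], a₂ = [2, -1], b₂ = [1, 1].
Each slice is an integer combination of E₁ = a₁b₁ᵀ and E₂ = a₂b₂ᵀ: S₁ = −2·E₁, S₂ = −2·E₁ − E₂, S₃ = E₁ − 2·E₂; reading off coefficients, c₁ = [-2, -2, 1] and c₂ = [0, -1, -2].
Hence T = [1, -2] ⊗ [2, -3] ⊗ [-2, -2, 1] + [2, -1] ⊗ [1, 1] ⊗ [0, -1, -2], so rank(T) ≤ 2.
These bounds meet, so rank(T) = 2.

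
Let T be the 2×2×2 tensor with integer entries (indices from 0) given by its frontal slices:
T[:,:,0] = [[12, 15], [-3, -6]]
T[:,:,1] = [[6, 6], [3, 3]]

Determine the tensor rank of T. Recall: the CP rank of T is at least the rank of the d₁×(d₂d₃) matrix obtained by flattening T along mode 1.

2

Lower bound: in the mode-2 unfolding of T (rows indexed by j, columns by (i,k)) the 2×2 minor on rows j ∈ {0, 1}, columns (i,k) ∈ {(0,0), (0,1)} is det [[12, 6], [15, 6]] = -18 ≠ 0, so that unfolding has rank ≥ 2 and hence rank(T) ≥ 2 (CP rank is at least every unfolding rank, though it can be larger).
Upper bound: with S_k = T[:,:,k], the two rank-1 terms a₁b₁ᵀ, a₂b₂ᵀ are the rank-1 members of the pencil x·S₀ + y·S₁.
det(x·S₀ + y·S₁) is −27·x² − 27·xy = (-27)·(x + y)(x), vanishing at (x:y) = (1:-1) and (0:1).
M₁ = S₀ − S₁ = [[6, 9], [-6, -9]] = 3·[1, -1][2, 3]ᵀ and M₂ = S₁ = [[6, 6], [3, 3]] = 3·[2, 1][1, 1]ᵀ, so take a₁ = [1, -1], b₁ = [2, 3], a₂ = [2, 1], b₂ = [1, 1].
Each slice is an integer combination of E₁ = a₁b₁ᵀ and E₂ = a₂b₂ᵀ: S₀ = 3·E₁ + 3·E₂, S₁ = 3·E₂; reading off coefficients, c₁ = [3, 0] and c₂ = [3, 3].
Hence T = [1, -1] (x) [2, 3] (x) [3, 0] + [2, 1] (x) [1, 1] (x) [3, 3], so rank(T) ≤ 2.
These bounds meet, so rank(T) = 2.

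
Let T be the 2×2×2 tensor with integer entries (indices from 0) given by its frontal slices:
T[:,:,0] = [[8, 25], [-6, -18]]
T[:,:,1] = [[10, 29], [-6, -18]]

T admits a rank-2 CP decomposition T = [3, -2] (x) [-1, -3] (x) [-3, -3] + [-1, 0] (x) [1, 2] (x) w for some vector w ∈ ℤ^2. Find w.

w = [1, -1]

Subtract the known terms from T to get the rank-1 residual R = [-1, 0] (x) [1, 2] (x) w, so R[i,j,k] = a[i]·b[j]·w[k]. Pick indices with nonzero a[0]·b[0] = (-1)·(1) = -1. Only the fibre through (0,0,·) is needed: R[0,0,:] = T[0,0,:] − Σₗ aₗ[0]bₗ[0]cₗ = [8, 10] − (3)·(-1)·[-3, -3] = [-1, 1]. Then w[k] = R[0,0,k] / -1 for each k, giving w = [-1, 1] / -1 = [1, -1].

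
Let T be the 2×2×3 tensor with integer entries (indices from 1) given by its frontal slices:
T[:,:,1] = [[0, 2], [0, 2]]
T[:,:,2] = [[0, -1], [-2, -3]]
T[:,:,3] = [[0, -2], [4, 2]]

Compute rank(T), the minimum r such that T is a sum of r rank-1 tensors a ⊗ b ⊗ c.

2

Lower bound: the mode-2 unfolding of T (rows indexed by j, columns by (i,k) = (1,1), (1,2), (1,3), (2,1), (2,2), (2,3)) is [[0, 0, 0, 0, -2, 4], [2, -1, -2, 2, -3, 2]].
There the 2×2 minor on rows j ∈ {1, 2}, columns (i,k) ∈ {(1,1), (2,2)} is det [[0, -2], [2, -3]] = 4 ≠ 0, so this unfolding has rank ≥ 2; CP rank is at least every unfolding rank, so rank(T) ≥ 2. (This is only a lower bound: in general the CP rank may exceed every unfolding rank, so we still need to exhibit 2 rank-1 terms summing to T.)
Upper bound — finding two terms. Write S_k = T[:,:,k] for the frontal slices: S₁ = [[0, 2], [0, 2]], S₂ = [[0, -1], [-2, -3]], S₃ = [[0, -2], [4, 2]].
If T = a₁ ⊗ b₁ ⊗ c₁ + a₂ ⊗ b₂ ⊗ c₂ then each S_k = c₁[k]·a₁b₁ᵀ + c₂[k]·a₂b₂ᵀ. S₁ and S₂ are linearly independent, so a₁b₁ᵀ and a₂b₂ᵀ must span the same plane of matrices: they are the rank-1 matrices of the form x·S₁ + y·S₂.
det(x·S₁ + y·S₂) is 4·xy − 2·y² = 2·(2·x − y)(y), vanishing at (x:y) = (1:2) and (1:0).
M₁ = S₁ + 2·S₂ = [[0, 0], [-4, -4]] = (-4)·[0, 1][1, 1]ᵀ and M₂ = S₁ = [[0, 2], [0, 2]] = 2·[1, 1][0, 1]ᵀ, so take a₁ = [0, 1], b₁ = [1, 1], a₂ = [1, 1], b₂ = [0, 1].
Each slice is an integer combination of E₁ = a₁b₁ᵀ and E₂ = a₂b₂ᵀ: S₁ = 2·E₂, S₂ = −2·E₁ − E₂, S₃ = 4·E₁ − 2·E₂; reading off coefficients, c₁ = [0, -2, 4] and c₂ = [2, -1, -2].
Hence T = [0, 1] ⊗ [1, 1] ⊗ [0, -2, 4] + [1, 1] ⊗ [0, 1] ⊗ [2, -1, -2], so rank(T) ≤ 2.
These bounds meet, so rank(T) = 2.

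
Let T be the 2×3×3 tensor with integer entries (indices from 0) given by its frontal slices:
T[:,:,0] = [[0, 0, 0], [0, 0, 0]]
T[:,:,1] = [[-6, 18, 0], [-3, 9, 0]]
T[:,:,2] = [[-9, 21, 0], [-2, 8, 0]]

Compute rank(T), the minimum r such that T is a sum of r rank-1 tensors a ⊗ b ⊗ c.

Lower bound: the mode-3 unfolding of T (rows indexed by k, columns by (i,j) = (0,0), (0,1), (0,2), (1,0), (1,1), (1,2)) is [[0, 0, 0, 0, 0, 0], [-6, 18, 0, -3, 9, 0], [-9, 21, 0, -2, 8, 0]].
There the 2×2 minor on rows k ∈ {1, 2}, columns (i,j) ∈ {(0,0), (0,1)} is det [[-6, 18], [-9, 21]] = 36 ≠ 0, so this unfolding has rank ≥ 2; CP rank is at least every unfolding rank, so rank(T) ≥ 2. (Flattening ranks never certify an upper bound on CP rank; for that we must actually write T with 2 rank-1 terms.)
Upper bound — finding two terms. Write S_k = T[:,:,k] for the frontal slices: S₀ = [[0, 0, 0], [0, 0, 0]], S₁ = [[-6, 18, 0], [-3, 9, 0]], S₂ = [[-9, 21, 0], [-2, 8, 0]].
If T = a₁ ⊗ b₁ ⊗ c₁ + a₂ ⊗ b₂ ⊗ c₂ then each S_k = c₁[k]·a₁b₁ᵀ + c₂[k]·a₂b₂ᵀ. S₁ and S₂ are linearly independent, so a₁b₁ᵀ and a₂b₂ᵀ must span the same plane of matrices: they are the rank-1 matrices of the form x·S₁ + y·S₂.
The 2×2 minor of x·S₁ + y·S₂ on rows {0,1}, columns {0,1} is −30·xy − 30·y² = (-30)·(y)(x + y), vanishing at (x:y) = (1:0) and (1:-1).
M₁ = S₁ = [[-6, 18, 0], [-3, 9, 0]] = (-3)·[2, 1][1, -3, 0]ᵀ and M₂ = S₁ − S₂ = [[3, -3, 0], [-1, 1, 0]] = [3, -1][1, -1, 0]ᵀ, so take a₁ = [2, 1], b₁ = [1, -3, 0], a₂ = [3, -1], b₂ = [1, -1, 0].
Each slice is an integer combination of E₁ = a₁b₁ᵀ and E₂ = a₂b₂ᵀ: S₀ = 0, S₁ = −3·E₁, S₂ = −3·E₁ − E₂; reading off coefficients, c₁ = [0, -3, -3] and c₂ = [0, 0, -1].
Hence T = [2, 1] ⊗ [1, -3, 0] ⊗ [0, -3, -3] + [3, -1] ⊗ [1, -1, 0] ⊗ [0, 0, -1], so rank(T) ≤ 2.
These bounds meet, so rank(T) = 2.

2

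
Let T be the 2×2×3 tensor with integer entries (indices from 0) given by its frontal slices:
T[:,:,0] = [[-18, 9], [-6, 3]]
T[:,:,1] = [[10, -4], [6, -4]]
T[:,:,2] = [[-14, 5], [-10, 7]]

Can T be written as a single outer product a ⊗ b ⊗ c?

No

The mode-2 unfolding of T (rows indexed by j, columns by (i,k) = (0,0), (0,1), (0,2), (1,0), (1,1), (1,2)) is [[-18, 10, -14, -6, 6, -10], [9, -4, 5, 3, -4, 7]].
There the 2×2 minor on rows j ∈ {0, 1}, columns (i,k) ∈ {(0,0), (0,1)} is det [[-18, 10], [9, -4]] = -18 ≠ 0, so this unfolding has rank ≥ 2; CP rank is at least every unfolding rank, so rank(T) ≥ 2.
In particular rank(T) ≥ 2 > 1, so T is not rank-1.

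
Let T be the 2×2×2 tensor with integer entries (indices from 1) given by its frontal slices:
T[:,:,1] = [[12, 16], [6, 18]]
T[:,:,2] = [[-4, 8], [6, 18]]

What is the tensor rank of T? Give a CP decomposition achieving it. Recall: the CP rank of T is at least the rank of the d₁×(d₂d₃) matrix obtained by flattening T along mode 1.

Lower bound: the mode-2 unfolding of T (rows indexed by j, columns by (i,k) = (1,1), (1,2), (2,1), (2,2)) is [[12, -4, 6, 6], [16, 8, 18, 18]].
There the 2×2 minor on rows j ∈ {1, 2}, columns (i,k) ∈ {(1,1), (1,2)} is det [[12, -4], [16, 8]] = 160 ≠ 0, so this unfolding has rank ≥ 2; CP rank is at least every unfolding rank, so rank(T) ≥ 2. (Unfolding ranks only ever bound the CP rank from below — rank(T) can be strictly larger than all of them — so the matching upper bound has to come from an explicit 2-term decomposition.)
Upper bound — finding two terms. Write S_k = T[:,:,k] for the frontal slices: S₁ = [[12, 16], [6, 18]], S₂ = [[-4, 8], [6, 18]].
If T = a₁ ⊗ b₁ ⊗ c₁ + a₂ ⊗ b₂ ⊗ c₂ then each S_k = c₁[k]·a₁b₁ᵀ + c₂[k]·a₂b₂ᵀ. S₁ and S₂ are linearly independent, so a₁b₁ᵀ and a₂b₂ᵀ must span the same plane of matrices: they are the rank-1 matrices of the form x·S₁ + y·S₂.
det(x·S₁ + y·S₂) is 120·x² − 120·y² = 120·(x − y)(x + y), vanishing at (x:y) = (1:1) and (1:-1).
M₁ = S₁ + S₂ = [[8, 24], [12, 36]] = 4·[2, 3][1, 3]ᵀ and M₂ = S₁ − S₂ = [[16, 8], [0, 0]] = 8·[1, 0][2, 1]ᵀ, so take a₁ = [2, 3], b₁ = [1, 3], a₂ = [1, 0], b₂ = [2, 1].
Each slice is an integer combination of E₁ = a₁b₁ᵀ and E₂ = a₂b₂ᵀ: S₁ = 2·E₁ + 4·E₂, S₂ = 2·E₁ − 4·E₂; reading off coefficients, c₁ = [2, 2] and c₂ = [4, -4].
Hence T = [2, 3] ⊗ [1, 3] ⊗ [2, 2] + [1, 0] ⊗ [2, 1] ⊗ [4, -4], so rank(T) ≤ 2.
These bounds meet, so rank(T) = 2.
Check entry T[1,2,1] = 16: (2)·(3)·(2) + (1)·(1)·(4) = 16.

rank(T) = 2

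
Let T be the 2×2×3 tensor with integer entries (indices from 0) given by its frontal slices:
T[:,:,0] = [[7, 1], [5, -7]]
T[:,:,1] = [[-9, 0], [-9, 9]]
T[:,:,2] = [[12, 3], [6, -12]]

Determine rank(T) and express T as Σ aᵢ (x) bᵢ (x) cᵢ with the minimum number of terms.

rank(T) = 2

Lower bound: the mode-2 unfolding of T (rows indexed by j, columns by (i,k) = (0,0), (0,1), (0,2), (1,0), (1,1), (1,2)) is [[7, -9, 12, 5, -9, 6], [1, 0, 3, -7, 9, -12]].
There the 2×2 minor on rows j ∈ {0, 1}, columns (i,k) ∈ {(0,0), (0,1)} is det [[7, -9], [1, 0]] = 9 ≠ 0, so this unfolding has rank ≥ 2; CP rank is at least every unfolding rank, so rank(T) ≥ 2. (Flattening ranks never certify an upper bound on CP rank; for that we must actually write T with 2 rank-1 terms.)
Upper bound — finding two terms. Write S_k = T[:,:,k] for the frontal slices: S₀ = [[7, 1], [5, -7]], S₁ = [[-9, 0], [-9, 9]], S₂ = [[12, 3], [6, -12]].
If T = a₁ (x) b₁ (x) c₁ + a₂ (x) b₂ (x) c₂ then each S_k = c₁[k]·a₁b₁ᵀ + c₂[k]·a₂b₂ᵀ. S₀ and S₁ are linearly independent, so a₁b₁ᵀ and a₂b₂ᵀ must span the same plane of matrices: they are the rank-1 matrices of the form x·S₀ + y·S₁.
det(x·S₀ + y·S₁) is −54·x² + 135·xy − 81·y² = (-27)·(2·x − 3·y)(x − y), vanishing at (x:y) = (3:2) and (1:1).
M₁ = 3·S₀ + 2·S₁ = [[3, 3], [-3, -3]] = 3·[1, -1][1, 1]ᵀ and M₂ = S₀ + S₁ = [[-2, 1], [-4, 2]] = −[1, 2][2, -1]ᵀ, so take a₁ = [1, -1], b₁ = [1, 1], a₂ = [1, 2], b₂ = [2, -1].
Each slice is an integer combination of E₁ = a₁b₁ᵀ and E₂ = a₂b₂ᵀ: S₀ = 3·E₁ + 2·E₂, S₁ = −3·E₁ − 3·E₂, S₂ = 6·E₁ + 3·E₂; reading off coefficients, c₁ = [3, -3, 6] and c₂ = [2, -3, 3].
Hence T = [1, -1] (x) [1, 1] (x) [3, -3, 6] + [1, 2] (x) [2, -1] (x) [2, -3, 3], so rank(T) ≤ 2.
These bounds meet, so rank(T) = 2.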